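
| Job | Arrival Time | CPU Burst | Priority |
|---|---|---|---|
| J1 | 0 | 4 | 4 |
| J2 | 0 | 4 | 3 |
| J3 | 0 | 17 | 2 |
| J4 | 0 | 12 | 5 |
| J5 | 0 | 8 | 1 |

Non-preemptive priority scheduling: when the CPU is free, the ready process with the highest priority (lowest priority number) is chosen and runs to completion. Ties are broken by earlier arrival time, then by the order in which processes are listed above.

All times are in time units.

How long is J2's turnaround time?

Gantt: | J5 0-8 | J3 8-25 | J2 25-29 | J1 29-33 | J4 33-45 |
Completion: J1=33  J2=29  J3=25  J4=45  J5=8
Turnaround(J2) = completion − arrival = 29 − 0 = 29

29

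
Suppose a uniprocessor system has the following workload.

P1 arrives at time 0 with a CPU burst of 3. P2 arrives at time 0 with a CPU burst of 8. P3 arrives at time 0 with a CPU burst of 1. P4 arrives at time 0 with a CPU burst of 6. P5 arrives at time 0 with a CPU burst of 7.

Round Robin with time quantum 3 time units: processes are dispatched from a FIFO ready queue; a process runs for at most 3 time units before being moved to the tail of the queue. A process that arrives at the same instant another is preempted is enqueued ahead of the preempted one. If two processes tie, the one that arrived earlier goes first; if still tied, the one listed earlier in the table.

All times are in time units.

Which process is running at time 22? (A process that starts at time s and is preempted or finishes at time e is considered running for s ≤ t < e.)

P2

Timeline: | P1 0-3 | P2 3-6 | P3 6-7 | P4 7-10 | P5 10-13 | P2 13-16 | P4 16-19 | P5 19-22 | P2 22-24 | P5 24-25 |
Completion: P1=3  P2=24  P3=7  P4=19  P5=25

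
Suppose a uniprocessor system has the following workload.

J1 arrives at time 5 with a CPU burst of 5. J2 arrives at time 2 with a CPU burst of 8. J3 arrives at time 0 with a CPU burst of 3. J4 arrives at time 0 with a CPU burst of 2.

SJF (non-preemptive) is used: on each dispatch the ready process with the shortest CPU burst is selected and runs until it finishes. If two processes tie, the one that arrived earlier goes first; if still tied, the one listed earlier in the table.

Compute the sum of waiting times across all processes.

10

Timeline: | J4 0-2 | J3 2-5 | J1 5-10 | J2 10-18 |
Completion: J1=10  J2=18  J3=5  J4=2
Turnaround (C−A): J1=5  J2=16  J3=5  J4=2
Waiting = turnaround − burst: J1=0, J2=8, J3=2, J4=0
Total waiting = 0 + 8 + 2 + 0 = 10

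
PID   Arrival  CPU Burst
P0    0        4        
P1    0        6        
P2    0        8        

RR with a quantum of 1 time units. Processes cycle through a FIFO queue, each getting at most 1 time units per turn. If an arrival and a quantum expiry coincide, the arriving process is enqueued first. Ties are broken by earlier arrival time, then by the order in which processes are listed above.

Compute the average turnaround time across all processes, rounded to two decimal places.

Schedule: | P0 0-1 | P1 1-2 | P2 2-3 | P0 3-4 | P1 4-5 | P2 5-6 | P0 6-7 | P1 7-8 | P2 8-9 | P0 9-10 | P1 10-11 | P2 11-12 | P1 12-13 | P2 13-14 | P1 14-15 | P2 15-18 |
Completion: P0=10  P1=15  P2=18
Turnaround (C−A): P0=10  P1=15  P2=18
Turnaround times: P0=10, P1=15, P2=18
Average turnaround = (10+15+18) / 3 = 43/3 = 14.33

14.33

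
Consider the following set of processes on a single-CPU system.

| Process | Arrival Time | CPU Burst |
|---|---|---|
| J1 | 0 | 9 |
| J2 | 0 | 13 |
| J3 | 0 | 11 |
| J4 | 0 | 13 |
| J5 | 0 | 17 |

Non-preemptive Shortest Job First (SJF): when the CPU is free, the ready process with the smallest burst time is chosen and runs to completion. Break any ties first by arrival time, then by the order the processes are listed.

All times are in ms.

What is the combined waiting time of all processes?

Schedule: | J1 0-9 | J3 9-20 | J2 20-33 | J4 33-46 | J5 46-63 |
Completion: J1=9  J2=33  J3=20  J4=46  J5=63
Turnaround (C−A): J1=9  J2=33  J3=20  J4=46  J5=63
Waiting = turnaround − burst: J1=0, J2=20, J3=9, J4=33, J5=46
Total waiting = 0 + 20 + 9 + 33 + 46 = 108

108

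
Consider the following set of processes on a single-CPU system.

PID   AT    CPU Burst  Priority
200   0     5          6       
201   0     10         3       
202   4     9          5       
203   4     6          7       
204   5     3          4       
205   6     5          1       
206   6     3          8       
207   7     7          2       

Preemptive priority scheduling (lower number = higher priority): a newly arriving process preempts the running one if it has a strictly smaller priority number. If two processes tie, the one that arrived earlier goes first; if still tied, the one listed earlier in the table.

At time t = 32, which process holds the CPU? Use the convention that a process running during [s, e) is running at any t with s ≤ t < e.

202

Schedule: | 201 0-6 | 205 6-11 | 207 11-18 | 201 18-22 | 204 22-25 | 202 25-34 | 200 34-39 | 203 39-45 | 206 45-48 |
Completion: 200=39  201=22  202=34  203=45  204=25  205=11  206=48  207=18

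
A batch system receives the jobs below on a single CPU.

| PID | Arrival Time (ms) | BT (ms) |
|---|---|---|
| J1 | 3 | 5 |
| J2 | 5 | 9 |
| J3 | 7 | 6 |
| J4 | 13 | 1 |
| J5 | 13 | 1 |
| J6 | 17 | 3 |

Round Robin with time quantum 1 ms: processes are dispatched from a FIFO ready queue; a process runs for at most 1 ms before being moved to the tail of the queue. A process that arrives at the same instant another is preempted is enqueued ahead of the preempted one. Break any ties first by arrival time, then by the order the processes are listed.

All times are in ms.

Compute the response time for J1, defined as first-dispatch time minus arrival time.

Timeline: | idle 0-3 | J1 3-5 | J2 5-6 | J1 6-7 | J2 7-8 | J3 8-9 | J1 9-10 | J2 10-11 | J3 11-12 | J1 12-13 | J2 13-14 | J3 14-15 | J4 15-16 | J5 16-17 | J2 17-18 | J3 18-19 | J6 19-20 | J2 20-21 | J3 21-22 | J6 22-23 | J2 23-24 | J3 24-25 | J6 25-26 | J2 26-28 |
Completion: J1=13  J2=28  J3=25  J4=16  J5=17  J6=26
Response(J1) = first start − arrival = 3 − 3 = 0

0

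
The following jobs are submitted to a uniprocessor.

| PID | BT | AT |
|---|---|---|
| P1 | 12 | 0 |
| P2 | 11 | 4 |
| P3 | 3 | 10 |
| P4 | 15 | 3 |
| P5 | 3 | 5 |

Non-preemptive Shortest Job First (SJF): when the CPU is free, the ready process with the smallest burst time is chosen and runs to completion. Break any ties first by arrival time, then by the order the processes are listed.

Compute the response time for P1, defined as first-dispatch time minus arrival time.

0

Gantt: | P1 0-12 | P5 12-15 | P3 15-18 | P2 18-29 | P4 29-44 |
Completion: P1=12  P2=29  P3=18  P4=44  P5=15
Response(P1) = first start − arrival = 0 − 0 = 0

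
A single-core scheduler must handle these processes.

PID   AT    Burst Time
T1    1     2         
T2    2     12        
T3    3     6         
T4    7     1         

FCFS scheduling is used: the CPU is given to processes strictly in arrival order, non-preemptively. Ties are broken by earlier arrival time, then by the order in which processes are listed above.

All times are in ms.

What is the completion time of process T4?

22

Gantt: | idle 0-1 | T1 1-3 | T2 3-15 | T3 15-21 | T4 21-22 |
Completion: T1=3  T2=15  T3=21  T4=22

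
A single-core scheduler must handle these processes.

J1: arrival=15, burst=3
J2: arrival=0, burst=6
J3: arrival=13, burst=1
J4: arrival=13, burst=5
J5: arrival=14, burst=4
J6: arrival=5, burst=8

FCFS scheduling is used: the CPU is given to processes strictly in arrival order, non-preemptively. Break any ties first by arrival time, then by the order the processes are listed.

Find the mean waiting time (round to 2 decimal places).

3.17

Schedule: | J2 0-6 | J6 6-14 | J3 14-15 | J4 15-20 | J5 20-24 | J1 24-27 |
Completion: J1=27  J2=6  J3=15  J4=20  J5=24  J6=14
Turnaround (C−A): J1=12  J2=6  J3=2  J4=7  J5=10  J6=9
Waiting times: J1=9, J2=0, J3=1, J4=2, J5=6, J6=1
Average waiting = (9+0+1+2+6+1) / 6 = 19/6 = 3.17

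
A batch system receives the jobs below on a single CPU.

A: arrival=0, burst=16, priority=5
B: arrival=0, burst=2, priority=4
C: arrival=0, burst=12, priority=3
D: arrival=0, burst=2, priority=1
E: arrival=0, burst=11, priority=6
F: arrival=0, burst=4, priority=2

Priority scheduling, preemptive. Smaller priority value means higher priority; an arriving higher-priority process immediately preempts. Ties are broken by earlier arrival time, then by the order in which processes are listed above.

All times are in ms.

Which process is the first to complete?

D

Timeline: | D 0-2 | F 2-6 | C 6-18 | B 18-20 | A 20-36 | E 36-47 |
Completion: A=36  B=20  C=18  D=2  E=47  F=6
Finish order: D → F → C → B → A → E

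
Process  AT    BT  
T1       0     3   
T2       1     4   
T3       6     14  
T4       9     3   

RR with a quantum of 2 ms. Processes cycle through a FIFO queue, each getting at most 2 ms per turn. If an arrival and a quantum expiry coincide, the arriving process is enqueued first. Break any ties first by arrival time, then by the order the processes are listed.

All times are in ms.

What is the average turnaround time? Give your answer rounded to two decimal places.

Timeline: | T1 0-2 | T2 2-4 | T1 4-5 | T2 5-7 | T3 7-9 | T4 9-11 | T3 11-13 | T4 13-14 | T3 14-24 |
Completion: T1=5  T2=7  T3=24  T4=14
Turnaround (C−A): T1=5  T2=6  T3=18  T4=5
Turnaround times: T1=5, T2=6, T3=18, T4=5
Average turnaround = (5+6+18+5) / 4 = 34/4 = 8.50

8.50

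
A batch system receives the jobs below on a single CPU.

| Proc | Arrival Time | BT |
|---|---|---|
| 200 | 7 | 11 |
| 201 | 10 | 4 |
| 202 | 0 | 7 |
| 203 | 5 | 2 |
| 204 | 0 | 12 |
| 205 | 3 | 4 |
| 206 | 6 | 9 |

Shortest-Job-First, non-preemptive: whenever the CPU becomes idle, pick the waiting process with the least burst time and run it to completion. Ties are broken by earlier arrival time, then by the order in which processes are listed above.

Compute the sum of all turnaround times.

Timeline: | 202 0-7 | 203 7-9 | 205 9-13 | 201 13-17 | 206 17-26 | 200 26-37 | 204 37-49 |
Completion: 200=37  201=17  202=7  203=9  204=49  205=13  206=26
Turnaround (C−A): 200=30  201=7  202=7  203=4  204=49  205=10  206=20
Turnaround = completion − arrival: 200=30, 201=7, 202=7, 203=4, 204=49, 205=10, 206=20
Total turnaround = 30 + 7 + 7 + 4 + 49 + 10 + 20 = 127

127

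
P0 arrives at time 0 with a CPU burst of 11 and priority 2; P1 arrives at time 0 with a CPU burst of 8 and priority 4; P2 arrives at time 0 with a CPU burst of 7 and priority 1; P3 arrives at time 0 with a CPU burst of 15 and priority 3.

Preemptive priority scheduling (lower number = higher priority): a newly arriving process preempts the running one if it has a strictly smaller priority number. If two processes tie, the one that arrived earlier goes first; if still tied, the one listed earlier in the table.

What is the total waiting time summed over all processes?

Schedule: | P2 0-7 | P0 7-18 | P3 18-33 | P1 33-41 |
Completion: P0=18  P1=41  P2=7  P3=33
Waiting = turnaround − burst: P0=7, P1=33, P2=0, P3=18
Total waiting = 7 + 33 + 0 + 18 = 58

58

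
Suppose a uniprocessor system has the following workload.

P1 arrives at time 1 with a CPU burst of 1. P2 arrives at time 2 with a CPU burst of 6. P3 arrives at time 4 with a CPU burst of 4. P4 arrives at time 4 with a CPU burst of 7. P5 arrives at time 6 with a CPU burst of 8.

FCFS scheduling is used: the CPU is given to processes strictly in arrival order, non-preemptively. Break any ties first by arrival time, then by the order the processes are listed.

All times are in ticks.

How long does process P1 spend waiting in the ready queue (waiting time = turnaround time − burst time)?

Gantt: | idle 0-1 | P1 1-2 | P2 2-8 | P3 8-12 | P4 12-19 | P5 19-27 |
Completion: P1=2  P2=8  P3=12  P4=19  P5=27
Waiting(P1) = turnaround − burst = 1 − 1 = 0

0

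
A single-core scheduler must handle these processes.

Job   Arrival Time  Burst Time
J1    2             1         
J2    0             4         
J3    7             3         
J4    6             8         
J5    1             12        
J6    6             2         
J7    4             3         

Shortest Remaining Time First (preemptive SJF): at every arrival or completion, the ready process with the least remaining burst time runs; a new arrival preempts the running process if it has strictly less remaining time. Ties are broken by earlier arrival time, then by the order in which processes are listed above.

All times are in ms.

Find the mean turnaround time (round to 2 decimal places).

9.57

Schedule: | J2 0-2 | J1 2-3 | J2 3-5 | J7 5-8 | J6 8-10 | J3 10-13 | J4 13-21 | J5 21-33 |
Completion: J1=3  J2=5  J3=13  J4=21  J5=33  J6=10  J7=8
Turnaround (C−A): J1=1  J2=5  J3=6  J4=15  J5=32  J6=4  J7=4
Turnaround times: J1=1, J2=5, J3=6, J4=15, J5=32, J6=4, J7=4
Average turnaround = (1+5+6+15+32+4+4) / 7 = 67/7 = 9.57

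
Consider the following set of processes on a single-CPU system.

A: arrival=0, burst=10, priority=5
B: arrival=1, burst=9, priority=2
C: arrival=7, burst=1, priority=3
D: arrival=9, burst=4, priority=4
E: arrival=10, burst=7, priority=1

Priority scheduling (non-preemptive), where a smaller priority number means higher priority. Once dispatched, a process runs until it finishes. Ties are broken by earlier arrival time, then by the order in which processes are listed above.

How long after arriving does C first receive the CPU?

19

Gantt: | A 0-10 | E 10-17 | B 17-26 | C 26-27 | D 27-31 |
Completion: A=10  B=26  C=27  D=31  E=17
Turnaround (C−A): A=10  B=25  C=20  D=22  E=7
Response(C) = first start − arrival = 26 − 7 = 19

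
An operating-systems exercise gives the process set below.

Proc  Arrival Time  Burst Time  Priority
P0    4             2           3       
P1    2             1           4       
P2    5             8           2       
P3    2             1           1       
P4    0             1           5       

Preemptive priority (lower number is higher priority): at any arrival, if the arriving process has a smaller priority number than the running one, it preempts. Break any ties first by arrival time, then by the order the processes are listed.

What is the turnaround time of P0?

10

Schedule: | P4 0-1 | idle 1-2 | P3 2-3 | P1 3-4 | P0 4-5 | P2 5-13 | P0 13-14 |
Completion: P0=14  P1=4  P2=13  P3=3  P4=1
Turnaround (C−A): P0=10  P1=2  P2=8  P3=1  P4=1
Turnaround(P0) = completion − arrival = 14 − 4 = 10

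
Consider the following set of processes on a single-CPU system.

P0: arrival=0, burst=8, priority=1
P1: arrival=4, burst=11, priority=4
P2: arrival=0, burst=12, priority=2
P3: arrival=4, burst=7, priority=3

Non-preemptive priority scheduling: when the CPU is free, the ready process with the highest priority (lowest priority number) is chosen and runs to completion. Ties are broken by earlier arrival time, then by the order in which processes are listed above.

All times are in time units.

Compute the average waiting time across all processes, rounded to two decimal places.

Gantt: | P0 0-8 | P2 8-20 | P3 20-27 | P1 27-38 |
Completion: P0=8  P1=38  P2=20  P3=27
Turnaround (C−A): P0=8  P1=34  P2=20  P3=23
Waiting times: P0=0, P1=23, P2=8, P3=16
Average waiting = (0+23+8+16) / 4 = 47/4 = 11.75

11.75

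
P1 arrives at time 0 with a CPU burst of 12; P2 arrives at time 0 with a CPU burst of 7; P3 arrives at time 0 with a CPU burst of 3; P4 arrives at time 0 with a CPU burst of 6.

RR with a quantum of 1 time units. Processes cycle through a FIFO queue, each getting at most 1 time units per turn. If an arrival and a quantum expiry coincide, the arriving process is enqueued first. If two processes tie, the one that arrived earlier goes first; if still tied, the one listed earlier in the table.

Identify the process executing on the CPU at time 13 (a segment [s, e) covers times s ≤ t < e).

Timeline: | P1 0-1 | P2 1-2 | P3 2-3 | P4 3-4 | P1 4-5 | P2 5-6 | P3 6-7 | P4 7-8 | P1 8-9 | P2 9-10 | P3 10-11 | P4 11-12 | P1 12-13 | P2 13-14 | P4 14-15 | P1 15-16 | P2 16-17 | P4 17-18 | P1 18-19 | P2 19-20 | P4 20-21 | P1 21-22 | P2 22-23 | P1 23-28 |
Completion: P1=28  P2=23  P3=11  P4=21
Turnaround (C−A): P1=28  P2=23  P3=11  P4=21

P2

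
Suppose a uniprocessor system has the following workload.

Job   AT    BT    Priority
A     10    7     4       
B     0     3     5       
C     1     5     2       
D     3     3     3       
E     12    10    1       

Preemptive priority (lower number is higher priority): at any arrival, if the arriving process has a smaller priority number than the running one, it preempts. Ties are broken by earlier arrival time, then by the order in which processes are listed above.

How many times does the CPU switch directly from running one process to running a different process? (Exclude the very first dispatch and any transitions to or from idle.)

7

Gantt: | B 0-1 | C 1-6 | D 6-9 | B 9-10 | A 10-12 | E 12-22 | A 22-27 | B 27-28 |
Completion: A=27  B=28  C=6  D=9  E=22
Turnaround (C−A): A=17  B=28  C=5  D=6  E=10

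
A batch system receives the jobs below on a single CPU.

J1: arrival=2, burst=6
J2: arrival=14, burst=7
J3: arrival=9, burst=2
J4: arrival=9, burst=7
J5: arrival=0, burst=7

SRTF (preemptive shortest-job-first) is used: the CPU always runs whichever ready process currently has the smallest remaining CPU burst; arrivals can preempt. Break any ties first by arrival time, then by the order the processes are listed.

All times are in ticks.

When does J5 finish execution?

Gantt: | J5 0-7 | J1 7-9 | J3 9-11 | J1 11-15 | J4 15-22 | J2 22-29 |
Completion: J1=15  J2=29  J3=11  J4=22  J5=7

7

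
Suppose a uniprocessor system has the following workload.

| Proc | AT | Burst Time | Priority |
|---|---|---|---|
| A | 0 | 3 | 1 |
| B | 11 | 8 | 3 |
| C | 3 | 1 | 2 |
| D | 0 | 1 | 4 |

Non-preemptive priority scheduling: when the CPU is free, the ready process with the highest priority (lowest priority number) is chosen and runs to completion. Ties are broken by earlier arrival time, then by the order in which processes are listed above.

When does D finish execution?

5

Timeline: | A 0-3 | C 3-4 | D 4-5 | idle 5-11 | B 11-19 |
Completion: A=3  B=19  C=4  D=5
Turnaround (C−A): A=3  B=8  C=1  D=5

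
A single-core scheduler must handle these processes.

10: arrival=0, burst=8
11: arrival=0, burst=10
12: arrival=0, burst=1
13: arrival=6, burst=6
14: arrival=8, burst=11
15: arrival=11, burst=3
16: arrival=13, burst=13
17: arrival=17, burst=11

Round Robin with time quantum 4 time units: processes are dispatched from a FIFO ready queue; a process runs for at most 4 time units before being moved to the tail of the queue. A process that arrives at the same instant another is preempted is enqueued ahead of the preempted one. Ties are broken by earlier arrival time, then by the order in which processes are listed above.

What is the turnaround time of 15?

17

Gantt: | 10 0-4 | 11 4-8 | 12 8-9 | 10 9-13 | 13 13-17 | 14 17-21 | 11 21-25 | 15 25-28 | 16 28-32 | 17 32-36 | 13 36-38 | 14 38-42 | 11 42-44 | 16 44-48 | 17 48-52 | 14 52-55 | 16 55-59 | 17 59-62 | 16 62-63 |
Completion: 10=13  11=44  12=9  13=38  14=55  15=28  16=63  17=62
Turnaround (C−A): 10=13  11=44  12=9  13=32  14=47  15=17  16=50  17=45
Turnaround(15) = completion − arrival = 28 − 11 = 17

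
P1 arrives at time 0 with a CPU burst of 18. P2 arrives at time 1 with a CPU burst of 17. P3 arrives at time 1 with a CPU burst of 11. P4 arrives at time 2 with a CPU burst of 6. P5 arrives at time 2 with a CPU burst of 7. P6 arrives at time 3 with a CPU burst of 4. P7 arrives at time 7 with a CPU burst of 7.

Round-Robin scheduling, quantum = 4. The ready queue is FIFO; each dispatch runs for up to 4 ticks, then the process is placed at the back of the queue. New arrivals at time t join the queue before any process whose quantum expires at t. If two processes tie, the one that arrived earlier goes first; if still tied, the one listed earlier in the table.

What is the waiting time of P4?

34

Timeline: | P1 0-4 | P2 4-8 | P3 8-12 | P4 12-16 | P5 16-20 | P6 20-24 | P1 24-28 | P7 28-32 | P2 32-36 | P3 36-40 | P4 40-42 | P5 42-45 | P1 45-49 | P7 49-52 | P2 52-56 | P3 56-59 | P1 59-63 | P2 63-67 | P1 67-69 | P2 69-70 |
Completion: P1=69  P2=70  P3=59  P4=42  P5=45  P6=24  P7=52
Waiting(P4) = turnaround − burst = 40 − 6 = 34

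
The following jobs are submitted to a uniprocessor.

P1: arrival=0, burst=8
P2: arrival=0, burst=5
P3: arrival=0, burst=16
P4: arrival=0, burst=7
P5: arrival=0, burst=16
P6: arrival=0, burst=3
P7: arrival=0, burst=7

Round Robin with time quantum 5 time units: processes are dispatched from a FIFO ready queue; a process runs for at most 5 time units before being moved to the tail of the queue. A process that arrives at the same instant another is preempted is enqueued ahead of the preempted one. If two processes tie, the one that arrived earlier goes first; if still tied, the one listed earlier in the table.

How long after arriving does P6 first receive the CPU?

Timeline: | P1 0-5 | P2 5-10 | P3 10-15 | P4 15-20 | P5 20-25 | P6 25-28 | P7 28-33 | P1 33-36 | P3 36-41 | P4 41-43 | P5 43-48 | P7 48-50 | P3 50-55 | P5 55-60 | P3 60-61 | P5 61-62 |
Completion: P1=36  P2=10  P3=61  P4=43  P5=62  P6=28  P7=50
Response(P6) = first start − arrival = 25 − 0 = 25

25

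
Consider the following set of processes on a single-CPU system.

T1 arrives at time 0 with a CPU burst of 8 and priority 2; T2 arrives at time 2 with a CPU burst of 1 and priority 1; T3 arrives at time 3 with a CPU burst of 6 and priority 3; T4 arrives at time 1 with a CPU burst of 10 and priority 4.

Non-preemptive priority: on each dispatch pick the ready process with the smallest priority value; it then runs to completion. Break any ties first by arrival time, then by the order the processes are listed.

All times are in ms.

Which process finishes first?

T1

Gantt: | T1 0-8 | T2 8-9 | T3 9-15 | T4 15-25 |
Completion: T1=8  T2=9  T3=15  T4=25
Turnaround (C−A): T1=8  T2=7  T3=12  T4=24
Finish order: T1 → T2 → T3 → T4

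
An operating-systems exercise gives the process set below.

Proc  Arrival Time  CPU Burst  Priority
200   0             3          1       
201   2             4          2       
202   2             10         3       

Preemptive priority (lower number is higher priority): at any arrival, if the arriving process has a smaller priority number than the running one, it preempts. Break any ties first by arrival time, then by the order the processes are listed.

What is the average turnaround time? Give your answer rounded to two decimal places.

7.67

Gantt: | 200 0-3 | 201 3-7 | 202 7-17 |
Completion: 200=3  201=7  202=17
Turnaround times: 200=3, 201=5, 202=15
Average turnaround = (3+5+15) / 3 = 23/3 = 7.67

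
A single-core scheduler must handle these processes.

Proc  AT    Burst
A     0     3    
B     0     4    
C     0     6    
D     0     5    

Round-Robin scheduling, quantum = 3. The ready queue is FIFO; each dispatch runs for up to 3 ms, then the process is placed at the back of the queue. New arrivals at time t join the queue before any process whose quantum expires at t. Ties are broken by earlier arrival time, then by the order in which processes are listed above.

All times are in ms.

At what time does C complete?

Gantt: | A 0-3 | B 3-6 | C 6-9 | D 9-12 | B 12-13 | C 13-16 | D 16-18 |
Completion: A=3  B=13  C=16  D=18
Turnaround (C−A): A=3  B=13  C=16  D=18

16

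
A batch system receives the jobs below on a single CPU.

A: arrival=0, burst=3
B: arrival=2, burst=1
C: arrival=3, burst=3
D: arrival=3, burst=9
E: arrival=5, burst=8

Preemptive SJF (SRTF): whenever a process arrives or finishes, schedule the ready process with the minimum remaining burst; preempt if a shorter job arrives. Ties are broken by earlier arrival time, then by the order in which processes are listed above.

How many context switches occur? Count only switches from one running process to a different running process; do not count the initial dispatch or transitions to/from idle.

4

Timeline: | A 0-3 | B 3-4 | C 4-7 | E 7-15 | D 15-24 |
Completion: A=3  B=4  C=7  D=24  E=15
Turnaround (C−A): A=3  B=2  C=4  D=21  E=10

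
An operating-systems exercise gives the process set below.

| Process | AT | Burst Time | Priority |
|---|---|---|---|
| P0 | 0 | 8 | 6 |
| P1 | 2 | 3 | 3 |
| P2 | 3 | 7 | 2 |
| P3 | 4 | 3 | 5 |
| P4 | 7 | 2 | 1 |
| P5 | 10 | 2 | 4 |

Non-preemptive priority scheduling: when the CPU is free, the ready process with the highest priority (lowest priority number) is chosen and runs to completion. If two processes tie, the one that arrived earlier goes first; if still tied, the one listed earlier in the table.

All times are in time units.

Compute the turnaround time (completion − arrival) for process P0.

8

Schedule: | P0 0-8 | P4 8-10 | P2 10-17 | P1 17-20 | P5 20-22 | P3 22-25 |
Completion: P0=8  P1=20  P2=17  P3=25  P4=10  P5=22
Turnaround (C−A): P0=8  P1=18  P2=14  P3=21  P4=3  P5=12
Turnaround(P0) = completion − arrival = 8 − 0 = 8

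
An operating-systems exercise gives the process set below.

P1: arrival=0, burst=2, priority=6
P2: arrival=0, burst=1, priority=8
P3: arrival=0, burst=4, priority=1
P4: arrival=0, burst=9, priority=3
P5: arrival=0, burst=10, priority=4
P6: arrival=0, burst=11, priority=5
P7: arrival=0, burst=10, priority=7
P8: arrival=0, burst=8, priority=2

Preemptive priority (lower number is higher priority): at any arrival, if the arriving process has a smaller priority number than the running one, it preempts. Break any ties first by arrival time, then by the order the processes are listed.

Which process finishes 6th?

P1

Schedule: | P3 0-4 | P8 4-12 | P4 12-21 | P5 21-31 | P6 31-42 | P1 42-44 | P7 44-54 | P2 54-55 |
Completion: P1=44  P2=55  P3=4  P4=21  P5=31  P6=42  P7=54  P8=12
Turnaround (C−A): P1=44  P2=55  P3=4  P4=21  P5=31  P6=42  P7=54  P8=12
Finish order: P3 → P8 → P4 → P5 → P6 → P1 → P7 → P2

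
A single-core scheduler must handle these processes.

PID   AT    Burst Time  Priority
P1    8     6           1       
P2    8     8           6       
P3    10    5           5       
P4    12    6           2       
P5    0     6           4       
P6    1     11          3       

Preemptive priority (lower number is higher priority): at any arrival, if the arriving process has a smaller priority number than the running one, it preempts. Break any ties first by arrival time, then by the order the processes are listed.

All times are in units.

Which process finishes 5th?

Timeline: | P5 0-1 | P6 1-8 | P1 8-14 | P4 14-20 | P6 20-24 | P5 24-29 | P3 29-34 | P2 34-42 |
Completion: P1=14  P2=42  P3=34  P4=20  P5=29  P6=24
Turnaround (C−A): P1=6  P2=34  P3=24  P4=8  P5=29  P6=23
Finish order: P1 → P4 → P6 → P5 → P3 → P2

P3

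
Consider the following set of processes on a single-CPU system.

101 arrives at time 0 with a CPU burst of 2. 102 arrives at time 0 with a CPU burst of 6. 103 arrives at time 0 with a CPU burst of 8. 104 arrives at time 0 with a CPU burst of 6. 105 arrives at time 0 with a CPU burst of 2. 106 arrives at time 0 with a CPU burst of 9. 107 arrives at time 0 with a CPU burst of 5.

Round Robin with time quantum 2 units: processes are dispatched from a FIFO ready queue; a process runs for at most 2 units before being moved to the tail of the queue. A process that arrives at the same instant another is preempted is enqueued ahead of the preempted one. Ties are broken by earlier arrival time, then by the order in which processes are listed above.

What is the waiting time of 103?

Schedule: | 101 0-2 | 102 2-4 | 103 4-6 | 104 6-8 | 105 8-10 | 106 10-12 | 107 12-14 | 102 14-16 | 103 16-18 | 104 18-20 | 106 20-22 | 107 22-24 | 102 24-26 | 103 26-28 | 104 28-30 | 106 30-32 | 107 32-33 | 103 33-35 | 106 35-38 |
Completion: 101=2  102=26  103=35  104=30  105=10  106=38  107=33
Waiting(103) = turnaround − burst = 35 − 8 = 27

27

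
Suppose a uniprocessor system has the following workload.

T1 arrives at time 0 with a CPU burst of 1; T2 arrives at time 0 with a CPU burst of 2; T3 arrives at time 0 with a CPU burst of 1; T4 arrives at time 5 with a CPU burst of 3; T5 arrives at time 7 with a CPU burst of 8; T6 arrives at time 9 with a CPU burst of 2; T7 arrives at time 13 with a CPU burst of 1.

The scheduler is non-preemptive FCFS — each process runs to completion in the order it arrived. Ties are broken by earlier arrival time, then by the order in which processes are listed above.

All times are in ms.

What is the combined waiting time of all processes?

Timeline: | T1 0-1 | T2 1-3 | T3 3-4 | idle 4-5 | T4 5-8 | T5 8-16 | T6 16-18 | T7 18-19 |
Completion: T1=1  T2=3  T3=4  T4=8  T5=16  T6=18  T7=19
Turnaround (C−A): T1=1  T2=3  T3=4  T4=3  T5=9  T6=9  T7=6
Waiting = turnaround − burst: T1=0, T2=1, T3=3, T4=0, T5=1, T6=7, T7=5
Total waiting = 0 + 1 + 3 + 0 + 1 + 7 + 5 = 17

17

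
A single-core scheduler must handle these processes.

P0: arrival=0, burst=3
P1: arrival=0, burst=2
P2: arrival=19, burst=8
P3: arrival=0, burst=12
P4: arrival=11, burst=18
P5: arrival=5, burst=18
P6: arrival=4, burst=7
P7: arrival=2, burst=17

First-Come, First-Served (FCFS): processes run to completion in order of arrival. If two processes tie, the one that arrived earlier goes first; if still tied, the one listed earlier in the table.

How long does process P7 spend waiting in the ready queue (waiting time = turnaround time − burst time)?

15

Gantt: | P0 0-3 | P1 3-5 | P3 5-17 | P7 17-34 | P6 34-41 | P5 41-59 | P4 59-77 | P2 77-85 |
Completion: P0=3  P1=5  P2=85  P3=17  P4=77  P5=59  P6=41  P7=34
Waiting(P7) = turnaround − burst = 32 − 17 = 15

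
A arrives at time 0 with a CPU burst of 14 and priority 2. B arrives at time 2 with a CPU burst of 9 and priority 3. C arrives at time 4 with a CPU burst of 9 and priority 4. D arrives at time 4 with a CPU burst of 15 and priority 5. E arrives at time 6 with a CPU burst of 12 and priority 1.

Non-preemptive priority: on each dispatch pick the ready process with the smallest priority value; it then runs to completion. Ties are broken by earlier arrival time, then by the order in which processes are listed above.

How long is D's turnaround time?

Gantt: | A 0-14 | E 14-26 | B 26-35 | C 35-44 | D 44-59 |
Completion: A=14  B=35  C=44  D=59  E=26
Turnaround(D) = completion − arrival = 59 − 4 = 55

55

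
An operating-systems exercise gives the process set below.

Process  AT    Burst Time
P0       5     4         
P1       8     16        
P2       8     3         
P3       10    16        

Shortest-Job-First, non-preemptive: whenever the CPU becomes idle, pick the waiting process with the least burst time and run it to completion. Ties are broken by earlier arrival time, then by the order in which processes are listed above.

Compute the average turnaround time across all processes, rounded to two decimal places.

Gantt: | idle 0-5 | P0 5-9 | P2 9-12 | P1 12-28 | P3 28-44 |
Completion: P0=9  P1=28  P2=12  P3=44
Turnaround times: P0=4, P1=20, P2=4, P3=34
Average turnaround = (4+20+4+34) / 4 = 62/4 = 15.50

15.50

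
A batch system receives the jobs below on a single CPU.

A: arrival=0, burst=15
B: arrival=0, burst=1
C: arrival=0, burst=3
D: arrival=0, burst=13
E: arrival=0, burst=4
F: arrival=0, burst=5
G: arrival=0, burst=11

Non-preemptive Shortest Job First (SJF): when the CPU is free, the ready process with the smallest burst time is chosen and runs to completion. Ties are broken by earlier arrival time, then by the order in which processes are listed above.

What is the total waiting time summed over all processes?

87

Timeline: | B 0-1 | C 1-4 | E 4-8 | F 8-13 | G 13-24 | D 24-37 | A 37-52 |
Completion: A=52  B=1  C=4  D=37  E=8  F=13  G=24
Turnaround (C−A): A=52  B=1  C=4  D=37  E=8  F=13  G=24
Waiting = turnaround − burst: A=37, B=0, C=1, D=24, E=4, F=8, G=13
Total waiting = 37 + 0 + 1 + 24 + 4 + 8 + 13 = 87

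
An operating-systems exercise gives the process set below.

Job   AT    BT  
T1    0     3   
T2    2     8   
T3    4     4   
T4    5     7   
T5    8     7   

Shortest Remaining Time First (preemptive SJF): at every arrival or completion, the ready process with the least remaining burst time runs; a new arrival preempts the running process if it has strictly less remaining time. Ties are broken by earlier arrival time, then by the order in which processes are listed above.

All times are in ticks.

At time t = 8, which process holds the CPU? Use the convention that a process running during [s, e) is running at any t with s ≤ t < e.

T2

Gantt: | T1 0-3 | T2 3-4 | T3 4-8 | T2 8-15 | T4 15-22 | T5 22-29 |
Completion: T1=3  T2=15  T3=8  T4=22  T5=29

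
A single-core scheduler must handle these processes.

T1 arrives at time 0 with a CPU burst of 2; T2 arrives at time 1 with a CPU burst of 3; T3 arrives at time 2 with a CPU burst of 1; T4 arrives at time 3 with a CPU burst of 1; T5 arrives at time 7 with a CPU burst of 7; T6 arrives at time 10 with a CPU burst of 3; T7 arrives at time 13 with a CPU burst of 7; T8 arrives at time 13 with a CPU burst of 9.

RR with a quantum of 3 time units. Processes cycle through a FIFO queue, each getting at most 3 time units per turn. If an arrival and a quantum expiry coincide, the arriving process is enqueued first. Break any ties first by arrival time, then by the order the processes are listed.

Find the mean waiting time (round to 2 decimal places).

4.63

Schedule: | T1 0-2 | T2 2-5 | T3 5-6 | T4 6-7 | T5 7-10 | T6 10-13 | T5 13-16 | T7 16-19 | T8 19-22 | T5 22-23 | T7 23-26 | T8 26-29 | T7 29-30 | T8 30-33 |
Completion: T1=2  T2=5  T3=6  T4=7  T5=23  T6=13  T7=30  T8=33
Turnaround (C−A): T1=2  T2=4  T3=4  T4=4  T5=16  T6=3  T7=17  T8=20
Waiting times: T1=0, T2=1, T3=3, T4=3, T5=9, T6=0, T7=10, T8=11
Average waiting = (0+1+3+3+9+0+10+11) / 8 = 37/8 = 4.63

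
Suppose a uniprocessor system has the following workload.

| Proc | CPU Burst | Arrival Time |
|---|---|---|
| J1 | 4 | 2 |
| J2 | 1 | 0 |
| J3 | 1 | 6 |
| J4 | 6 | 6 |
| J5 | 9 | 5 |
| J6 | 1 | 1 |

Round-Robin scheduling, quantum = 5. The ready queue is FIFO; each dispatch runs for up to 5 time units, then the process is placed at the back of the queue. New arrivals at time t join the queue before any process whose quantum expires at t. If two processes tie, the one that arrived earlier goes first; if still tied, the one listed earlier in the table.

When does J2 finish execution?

1

Schedule: | J2 0-1 | J6 1-2 | J1 2-6 | J5 6-11 | J3 11-12 | J4 12-17 | J5 17-21 | J4 21-22 |
Completion: J1=6  J2=1  J3=12  J4=22  J5=21  J6=2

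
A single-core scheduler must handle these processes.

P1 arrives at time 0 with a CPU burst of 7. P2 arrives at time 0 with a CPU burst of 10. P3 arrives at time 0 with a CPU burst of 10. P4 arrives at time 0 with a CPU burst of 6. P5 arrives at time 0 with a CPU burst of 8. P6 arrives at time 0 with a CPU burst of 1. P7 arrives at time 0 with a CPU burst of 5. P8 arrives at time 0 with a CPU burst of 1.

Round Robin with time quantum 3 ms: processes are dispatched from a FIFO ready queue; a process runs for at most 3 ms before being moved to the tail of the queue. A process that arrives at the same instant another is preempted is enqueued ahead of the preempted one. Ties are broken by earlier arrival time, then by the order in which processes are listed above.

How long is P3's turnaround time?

Schedule: | P1 0-3 | P2 3-6 | P3 6-9 | P4 9-12 | P5 12-15 | P6 15-16 | P7 16-19 | P8 19-20 | P1 20-23 | P2 23-26 | P3 26-29 | P4 29-32 | P5 32-35 | P7 35-37 | P1 37-38 | P2 38-41 | P3 41-44 | P5 44-46 | P2 46-47 | P3 47-48 |
Completion: P1=38  P2=47  P3=48  P4=32  P5=46  P6=16  P7=37  P8=20
Turnaround(P3) = completion − arrival = 48 − 0 = 48

48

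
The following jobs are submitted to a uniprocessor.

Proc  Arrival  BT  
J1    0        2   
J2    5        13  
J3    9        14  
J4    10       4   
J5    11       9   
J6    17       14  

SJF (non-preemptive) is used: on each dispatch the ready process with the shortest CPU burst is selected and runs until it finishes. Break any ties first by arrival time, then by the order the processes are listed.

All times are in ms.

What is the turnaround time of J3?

36

Timeline: | J1 0-2 | idle 2-5 | J2 5-18 | J4 18-22 | J5 22-31 | J3 31-45 | J6 45-59 |
Completion: J1=2  J2=18  J3=45  J4=22  J5=31  J6=59
Turnaround(J3) = completion − arrival = 45 − 9 = 36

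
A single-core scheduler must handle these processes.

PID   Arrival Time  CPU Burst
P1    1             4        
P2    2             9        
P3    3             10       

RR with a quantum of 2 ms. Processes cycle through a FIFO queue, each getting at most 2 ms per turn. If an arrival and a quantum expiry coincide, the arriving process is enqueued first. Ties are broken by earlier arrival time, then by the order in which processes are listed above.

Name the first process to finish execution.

Schedule: | idle 0-1 | P1 1-3 | P2 3-5 | P3 5-7 | P1 7-9 | P2 9-11 | P3 11-13 | P2 13-15 | P3 15-17 | P2 17-19 | P3 19-21 | P2 21-22 | P3 22-24 |
Completion: P1=9  P2=22  P3=24
Turnaround (C−A): P1=8  P2=20  P3=21
Finish order: P1 → P2 → P3

P1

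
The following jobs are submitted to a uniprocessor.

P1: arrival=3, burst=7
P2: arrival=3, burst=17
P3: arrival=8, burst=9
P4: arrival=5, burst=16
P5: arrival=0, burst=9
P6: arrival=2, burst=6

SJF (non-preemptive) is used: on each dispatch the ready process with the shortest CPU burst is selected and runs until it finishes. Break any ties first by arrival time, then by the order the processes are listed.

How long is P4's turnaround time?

Gantt: | P5 0-9 | P6 9-15 | P1 15-22 | P3 22-31 | P4 31-47 | P2 47-64 |
Completion: P1=22  P2=64  P3=31  P4=47  P5=9  P6=15
Turnaround (C−A): P1=19  P2=61  P3=23  P4=42  P5=9  P6=13
Turnaround(P4) = completion − arrival = 47 − 5 = 42

42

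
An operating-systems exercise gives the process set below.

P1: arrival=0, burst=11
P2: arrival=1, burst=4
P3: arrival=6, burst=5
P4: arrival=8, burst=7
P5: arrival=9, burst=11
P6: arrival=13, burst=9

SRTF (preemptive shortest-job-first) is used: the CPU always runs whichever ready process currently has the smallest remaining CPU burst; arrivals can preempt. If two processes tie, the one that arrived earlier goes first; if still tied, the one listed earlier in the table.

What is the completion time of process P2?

Timeline: | P1 0-1 | P2 1-5 | P1 5-6 | P3 6-11 | P4 11-18 | P1 18-27 | P6 27-36 | P5 36-47 |
Completion: P1=27  P2=5  P3=11  P4=18  P5=47  P6=36
Turnaround (C−A): P1=27  P2=4  P3=5  P4=10  P5=38  P6=23

5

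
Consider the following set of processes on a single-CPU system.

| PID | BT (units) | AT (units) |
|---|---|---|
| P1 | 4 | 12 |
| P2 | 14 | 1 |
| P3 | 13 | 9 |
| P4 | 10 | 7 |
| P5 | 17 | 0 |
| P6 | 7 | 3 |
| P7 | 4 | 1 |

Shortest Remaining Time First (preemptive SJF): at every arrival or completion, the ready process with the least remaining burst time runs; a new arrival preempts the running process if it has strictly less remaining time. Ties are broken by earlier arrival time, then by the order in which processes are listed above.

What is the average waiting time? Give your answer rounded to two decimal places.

Timeline: | P5 0-1 | P7 1-5 | P6 5-12 | P1 12-16 | P4 16-26 | P3 26-39 | P2 39-53 | P5 53-69 |
Completion: P1=16  P2=53  P3=39  P4=26  P5=69  P6=12  P7=5
Waiting times: P1=0, P2=38, P3=17, P4=9, P5=52, P6=2, P7=0
Average waiting = (0+38+17+9+52+2+0) / 7 = 118/7 = 16.86

16.86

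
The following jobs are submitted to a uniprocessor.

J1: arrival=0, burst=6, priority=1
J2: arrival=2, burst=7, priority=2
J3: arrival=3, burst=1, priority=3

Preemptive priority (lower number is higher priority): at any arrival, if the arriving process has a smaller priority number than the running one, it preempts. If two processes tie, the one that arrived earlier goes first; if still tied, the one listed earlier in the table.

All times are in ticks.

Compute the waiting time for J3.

Gantt: | J1 0-6 | J2 6-13 | J3 13-14 |
Completion: J1=6  J2=13  J3=14
Turnaround (C−A): J1=6  J2=11  J3=11
Waiting(J3) = turnaround − burst = 11 − 1 = 10

10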